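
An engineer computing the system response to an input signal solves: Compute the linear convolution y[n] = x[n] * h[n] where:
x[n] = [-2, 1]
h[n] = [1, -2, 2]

y[n] = sum_k x[k]*h[n-k]. Output length = len(x) + len(h) - 1 = 2 + 3 - 1 = 4.
y[0] = -2*1 = -2
y[1] = 1*1 + -2*-2 = 5
y[2] = 1*-2 + -2*2 = -6
y[3] = 1*2 = 2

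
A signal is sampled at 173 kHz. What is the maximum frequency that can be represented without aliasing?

The maximum frequency that can be represented without aliasing
is the Nyquist frequency: f_max = f_s / 2 = 173 kHz / 2 = 173/2 kHz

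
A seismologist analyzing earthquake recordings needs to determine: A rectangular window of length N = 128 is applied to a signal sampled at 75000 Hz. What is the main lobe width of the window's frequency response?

For a rectangular window of length N,
the main lobe width in frequency is 2*f_s/N.
= 2*75000/128 = 9375/8 Hz
This determines the minimum frequency separation for resolving two sinusoids.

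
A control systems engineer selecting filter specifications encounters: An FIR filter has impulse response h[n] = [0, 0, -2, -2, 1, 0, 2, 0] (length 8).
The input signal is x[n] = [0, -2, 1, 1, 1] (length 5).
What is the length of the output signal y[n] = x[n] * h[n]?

For linear convolution, the output length is:
len(y) = len(x) + len(h) - 1 = 5 + 8 - 1 = 12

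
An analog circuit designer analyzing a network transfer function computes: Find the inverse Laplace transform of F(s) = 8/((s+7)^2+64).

Standard pair: w/((s+a)^2+w^2) <-> e^(-at)*sin(wt)*u(t)
With a=7, w=8: f(t) = e^(-7t)*sin(8t)*u(t)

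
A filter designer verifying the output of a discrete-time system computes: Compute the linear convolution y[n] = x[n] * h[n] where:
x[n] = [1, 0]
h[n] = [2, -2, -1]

y[n] = sum_k x[k]*h[n-k]. Output length = len(x) + len(h) - 1 = 2 + 3 - 1 = 4.
y[0] = 1*2 = 2
y[1] = 0*2 + 1*-2 = -2
y[2] = 0*-2 + 1*-1 = -1
y[3] = 0*-1 = 0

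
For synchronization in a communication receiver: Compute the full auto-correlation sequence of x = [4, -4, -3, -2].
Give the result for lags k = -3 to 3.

r_xx[k] = sum_m x[m]*x[m+k], indexed from 0, for k = -3 to 3:
  r_xx[-3] = x[3]*x[0] = -8
  r_xx[-2] = x[2]*x[0] + x[3]*x[1] = -4
  r_xx[-1] = x[1]*x[0] + x[2]*x[1] + x[3]*x[2] = 2
  r_xx[0] = x[0]*x[0] + x[1]*x[1] + x[2]*x[2] + x[3]*x[3] = 45
  r_xx[1] = x[0]*x[1] + x[1]*x[2] + x[2]*x[3] = 2
  r_xx[2] = x[0]*x[2] + x[1]*x[3] = -4
  r_xx[3] = x[0]*x[3] = -8
r_xx = [-8, -4, 2, 45, 2, -4, -8]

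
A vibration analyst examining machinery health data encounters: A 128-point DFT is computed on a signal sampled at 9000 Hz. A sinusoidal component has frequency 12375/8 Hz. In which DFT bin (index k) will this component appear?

DFT frequency resolution = f_s/N = 9000/128 = 1125/16 Hz
Bin index k = f_signal / resolution = 12375/8 / 1125/16 = 22
The signal frequency 12375/8 Hz falls in DFT bin k = 22.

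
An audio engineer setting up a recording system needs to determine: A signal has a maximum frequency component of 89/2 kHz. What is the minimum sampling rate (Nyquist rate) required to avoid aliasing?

By the Nyquist-Shannon sampling theorem,
the minimum sampling rate (Nyquist rate) must be at least 2 * f_max.
Nyquist rate = 2 * 89/2 kHz = 89 kHz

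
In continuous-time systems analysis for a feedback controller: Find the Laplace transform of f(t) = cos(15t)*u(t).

Standard pair: cos(wt)*u(t) <-> s/(s^2+w^2)
With w = 15: L{cos(15t)*u(t)} = s/(s^2+225)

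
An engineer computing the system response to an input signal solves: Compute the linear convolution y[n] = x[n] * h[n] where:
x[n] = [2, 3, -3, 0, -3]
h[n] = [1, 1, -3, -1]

y[n] = sum_k x[k]*h[n-k]. Output length = len(x) + len(h) - 1 = 5 + 4 - 1 = 8.
y[0] = 2*1 = 2
y[1] = 3*1 + 2*1 = 5
y[2] = -3*1 + 3*1 + 2*-3 = -6
y[3] = 0*1 + -3*1 + 3*-3 + 2*-1 = -14
y[4] = -3*1 + 0*1 + -3*-3 + 3*-1 = 3
y[5] = -3*1 + 0*-3 + -3*-1 = 0
y[6] = -3*-3 + 0*-1 = 9
y[7] = -3*-1 = 3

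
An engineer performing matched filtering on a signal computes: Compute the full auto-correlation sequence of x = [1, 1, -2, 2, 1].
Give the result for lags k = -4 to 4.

r_xx[k] = sum_m x[m]*x[m+k], indexed from 0, for k = -4 to 4:
  r_xx[-4] = x[4]*x[0] = 1
  r_xx[-3] = x[3]*x[0] + x[4]*x[1] = 3
  r_xx[-2] = x[2]*x[0] + x[3]*x[1] + x[4]*x[2] = -2
  r_xx[-1] = x[1]*x[0] + x[2]*x[1] + x[3]*x[2] + x[4]*x[3] = -3
  r_xx[0] = x[0]*x[0] + x[1]*x[1] + x[2]*x[2] + x[3]*x[3] + x[4]*x[4] = 11
  r_xx[1] = x[0]*x[1] + x[1]*x[2] + x[2]*x[3] + x[3]*x[4] = -3
  r_xx[2] = x[0]*x[2] + x[1]*x[3] + x[2]*x[4] = -2
  r_xx[3] = x[0]*x[3] + x[1]*x[4] = 3
  r_xx[4] = x[0]*x[4] = 1
r_xx = [1, 3, -2, -3, 11, -3, -2, 3, 1]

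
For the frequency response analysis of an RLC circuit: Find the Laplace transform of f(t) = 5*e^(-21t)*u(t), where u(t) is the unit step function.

Standard Laplace transform pair:
e^(-at)*u(t) <-> 1/(s+a)
With a = 21: L{5*e^(-21t)*u(t)} = 5/(s+21), ROC: Re(s) > -21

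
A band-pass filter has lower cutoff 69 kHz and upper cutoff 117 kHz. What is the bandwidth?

Bandwidth = f_high - f_low
= 117 kHz - 69 kHz = 48 kHz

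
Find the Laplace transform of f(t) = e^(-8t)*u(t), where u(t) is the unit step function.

Standard Laplace transform pair:
e^(-at)*u(t) <-> 1/(s+a)
With a = 8: L{e^(-8t)*u(t)} = 1/(s+8), ROC: Re(s) > -8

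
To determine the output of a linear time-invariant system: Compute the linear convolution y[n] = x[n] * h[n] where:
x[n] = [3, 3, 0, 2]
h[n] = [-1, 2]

y[n] = sum_k x[k]*h[n-k]. Output length = len(x) + len(h) - 1 = 4 + 2 - 1 = 5.
y[0] = 3*-1 = -3
y[1] = 3*-1 + 3*2 = 3
y[2] = 0*-1 + 3*2 = 6
y[3] = 2*-1 + 0*2 = -2
y[4] = 2*2 = 4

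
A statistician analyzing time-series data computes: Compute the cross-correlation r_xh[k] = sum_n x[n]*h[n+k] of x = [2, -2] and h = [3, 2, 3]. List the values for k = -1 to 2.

Both sequences indexed from 0 and zero outside their support.
Lags with overlap: k = -1 to 2.
  r_xh[-1] = x[1]*h[0] = -6
  r_xh[0] = x[0]*h[0] + x[1]*h[1] = 2
  r_xh[1] = x[0]*h[1] + x[1]*h[2] = -2
  r_xh[2] = x[0]*h[2] = 6
r_xh = [-6, 2, -2, 6] (for k = -1, ..., 2)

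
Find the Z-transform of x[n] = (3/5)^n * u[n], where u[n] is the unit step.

The Z-transform of a^n * u[n] is z/(z-a) for |z| > |a|.
Here a = 3/5, so X(z) = z/(z - (3/5)) = 5z/(5z - 3)
ROC: |z| > 3/5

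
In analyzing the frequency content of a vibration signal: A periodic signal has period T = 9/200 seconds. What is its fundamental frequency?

The fundamental frequency is the reciprocal of the period.
f = 1/T = 1/(9/200) = 200/9 Hz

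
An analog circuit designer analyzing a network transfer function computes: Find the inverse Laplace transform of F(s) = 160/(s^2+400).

Standard pair: w/(s^2+w^2) <-> sin(wt)*u(t)
Recognize w^2 = 400, so w = 20; numerator 160 = 8*20.
f(t) = 8*sin(20t)*u(t)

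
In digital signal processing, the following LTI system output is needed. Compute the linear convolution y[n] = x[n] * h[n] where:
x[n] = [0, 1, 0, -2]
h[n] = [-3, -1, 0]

y[n] = sum_k x[k]*h[n-k]. Output length = len(x) + len(h) - 1 = 4 + 3 - 1 = 6.
y[0] = 0*-3 = 0
y[1] = 1*-3 + 0*-1 = -3
y[2] = 0*-3 + 1*-1 + 0*0 = -1
y[3] = -2*-3 + 0*-1 + 1*0 = 6
y[4] = -2*-1 + 0*0 = 2
y[5] = -2*0 = 0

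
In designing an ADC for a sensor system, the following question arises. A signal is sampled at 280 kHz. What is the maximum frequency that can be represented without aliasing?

The maximum frequency that can be represented without aliasing
is the Nyquist frequency: f_max = f_s / 2 = 280 kHz / 2 = 140 kHz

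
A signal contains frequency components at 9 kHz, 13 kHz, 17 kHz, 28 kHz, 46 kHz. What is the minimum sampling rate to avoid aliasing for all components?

The highest frequency component is f_max = 46 kHz.
Nyquist rate = 2 * f_max = 2 * 46 kHz = 92 kHz.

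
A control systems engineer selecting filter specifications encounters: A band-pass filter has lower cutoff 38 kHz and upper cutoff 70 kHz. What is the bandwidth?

Bandwidth = f_high - f_low
= 70 kHz - 38 kHz = 32 kHz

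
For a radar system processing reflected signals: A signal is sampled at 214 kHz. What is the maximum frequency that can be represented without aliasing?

The maximum frequency that can be represented without aliasing
is the Nyquist frequency: f_max = f_s / 2 = 214 kHz / 2 = 107 kHz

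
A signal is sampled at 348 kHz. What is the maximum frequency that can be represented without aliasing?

The maximum frequency that can be represented without aliasing
is the Nyquist frequency: f_max = f_s / 2 = 348 kHz / 2 = 174 kHz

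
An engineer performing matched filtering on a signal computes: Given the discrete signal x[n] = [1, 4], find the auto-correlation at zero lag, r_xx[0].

The auto-correlation at zero lag r_xx[0] equals the signal energy.
r_xx[0] = sum of x[n]^2 = 1^2 + 4^2
= 1 + 16 = 17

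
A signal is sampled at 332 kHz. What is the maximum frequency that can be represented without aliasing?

The maximum frequency that can be represented without aliasing
is the Nyquist frequency: f_max = f_s / 2 = 332 kHz / 2 = 166 kHz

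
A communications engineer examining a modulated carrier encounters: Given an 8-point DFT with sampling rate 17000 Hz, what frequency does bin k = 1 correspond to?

The frequency of DFT bin k is: f_k = k * f_s / N
f_1 = 1 * 17000 / 8 = 2125 Hz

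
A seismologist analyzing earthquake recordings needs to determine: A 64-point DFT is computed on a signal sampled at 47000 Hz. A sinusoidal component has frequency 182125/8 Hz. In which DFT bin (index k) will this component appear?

DFT frequency resolution = f_s/N = 47000/64 = 5875/8 Hz
Bin index k = f_signal / resolution = 182125/8 / 5875/8 = 31
The signal frequency 182125/8 Hz falls in DFT bin k = 31.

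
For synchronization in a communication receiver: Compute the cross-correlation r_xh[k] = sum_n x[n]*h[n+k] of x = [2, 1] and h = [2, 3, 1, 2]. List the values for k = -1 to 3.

Both sequences indexed from 0 and zero outside their support.
Lags with overlap: k = -1 to 3.
  r_xh[-1] = x[1]*h[0] = 2
  r_xh[0] = x[0]*h[0] + x[1]*h[1] = 7
  r_xh[1] = x[0]*h[1] + x[1]*h[2] = 7
  r_xh[2] = x[0]*h[2] + x[1]*h[3] = 4
  r_xh[3] = x[0]*h[3] = 4
r_xh = [2, 7, 7, 4, 4] (for k = -1, ..., 3)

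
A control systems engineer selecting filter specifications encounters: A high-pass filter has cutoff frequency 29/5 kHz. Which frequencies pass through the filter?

A high-pass filter passes all frequencies above the cutoff frequency 29/5 kHz and attenuates lower frequencies.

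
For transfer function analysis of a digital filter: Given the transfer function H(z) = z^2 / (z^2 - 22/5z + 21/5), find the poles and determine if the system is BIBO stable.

Poles are roots of the denominator: z^2 - 22/5z + 21/5 = 0.
Quadratic formula: z = [-(-22/5) +/- sqrt((-22/5)^2 - 4*(21/5))] / 2
Discriminant = 484/25 - 84/5 = 64/25; sqrt = 8/5.
z = (22/5 +/- 8/5) / 2 => z = 3 or z = 7/5.
|p1| = 7/5, |p2| = 3.
For BIBO stability, all poles must lie inside the unit circle (|p| < 1).
System is UNSTABLE since at least one |p| >= 1.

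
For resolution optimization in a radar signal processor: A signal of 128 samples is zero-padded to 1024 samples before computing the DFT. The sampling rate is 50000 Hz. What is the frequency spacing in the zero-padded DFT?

Original DFT: N = 128, resolution = f_s/N = 50000/128 = 3125/8 Hz
Zero-padded DFT: N = 1024, resolution = f_s/N = 50000/1024 = 3125/64 Hz
Zero-padding interpolates the spectrum (finer frequency grid)
but does NOT improve the true spectral resolution (ability to resolve close frequencies).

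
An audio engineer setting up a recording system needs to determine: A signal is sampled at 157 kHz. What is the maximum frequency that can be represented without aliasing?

The maximum frequency that can be represented without aliasing
is the Nyquist frequency: f_max = f_s / 2 = 157 kHz / 2 = 157/2 kHz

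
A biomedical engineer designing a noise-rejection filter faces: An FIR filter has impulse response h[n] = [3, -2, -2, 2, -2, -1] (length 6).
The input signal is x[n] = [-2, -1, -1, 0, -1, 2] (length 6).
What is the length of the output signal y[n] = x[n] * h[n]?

For linear convolution, the output length is:
len(y) = len(x) + len(h) - 1 = 6 + 6 - 1 = 11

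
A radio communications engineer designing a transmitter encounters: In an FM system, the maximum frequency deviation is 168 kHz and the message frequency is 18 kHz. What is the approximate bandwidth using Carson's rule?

Carson's rule: BW = 2*(delta_f + f_m)
= 2*(168 + 18) kHz = 372 kHz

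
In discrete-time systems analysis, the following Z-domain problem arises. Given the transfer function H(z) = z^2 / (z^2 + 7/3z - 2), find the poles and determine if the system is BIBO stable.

Poles are roots of the denominator: z^2 + 7/3z - 2 = 0.
Quadratic formula: z = [-(7/3) +/- sqrt((7/3)^2 - 4*(-2))] / 2
Discriminant = 49/9 + 8 = 121/9; sqrt = 11/3.
z = (-7/3 +/- 11/3) / 2 => z = 2/3 or z = -3.
|p1| = 3, |p2| = 2/3.
For BIBO stability, all poles must lie inside the unit circle (|p| < 1).
System is UNSTABLE since at least one |p| >= 1.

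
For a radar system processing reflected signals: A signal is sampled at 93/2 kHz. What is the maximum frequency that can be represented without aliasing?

The maximum frequency that can be represented without aliasing
is the Nyquist frequency: f_max = f_s / 2 = 93/2 kHz / 2 = 93/4 kHz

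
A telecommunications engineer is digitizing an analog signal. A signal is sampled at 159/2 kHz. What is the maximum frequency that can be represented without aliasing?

The maximum frequency that can be represented without aliasing
is the Nyquist frequency: f_max = f_s / 2 = 159/2 kHz / 2 = 159/4 kHz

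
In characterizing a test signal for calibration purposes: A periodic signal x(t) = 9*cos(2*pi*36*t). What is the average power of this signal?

Average power of A*cos(wt) is A^2/2.
P = 9^2 / 2 = 81/2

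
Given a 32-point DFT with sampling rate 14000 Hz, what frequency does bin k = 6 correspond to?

The frequency of DFT bin k is: f_k = k * f_s / N
f_6 = 6 * 14000 / 32 = 2625 Hz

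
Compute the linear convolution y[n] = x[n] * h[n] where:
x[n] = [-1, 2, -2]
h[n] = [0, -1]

y[n] = sum_k x[k]*h[n-k]. Output length = len(x) + len(h) - 1 = 3 + 2 - 1 = 4.
y[0] = -1*0 = 0
y[1] = 2*0 + -1*-1 = 1
y[2] = -2*0 + 2*-1 = -2
y[3] = -2*-1 = 2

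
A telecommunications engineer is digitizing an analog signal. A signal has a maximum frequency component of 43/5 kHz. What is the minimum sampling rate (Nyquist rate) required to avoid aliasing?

By the Nyquist-Shannon sampling theorem,
the minimum sampling rate (Nyquist rate) must be at least 2 * f_max.
Nyquist rate = 2 * 43/5 kHz = 86/5 kHz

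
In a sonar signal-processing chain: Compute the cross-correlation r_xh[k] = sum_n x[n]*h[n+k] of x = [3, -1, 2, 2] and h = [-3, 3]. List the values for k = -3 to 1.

Both sequences indexed from 0 and zero outside their support.
Lags with overlap: k = -3 to 1.
  r_xh[-3] = x[3]*h[0] = -6
  r_xh[-2] = x[2]*h[0] + x[3]*h[1] = 0
  r_xh[-1] = x[1]*h[0] + x[2]*h[1] = 9
  r_xh[0] = x[0]*h[0] + x[1]*h[1] = -12
  r_xh[1] = x[0]*h[1] = 9
r_xh = [-6, 0, 9, -12, 9] (for k = -3, ..., 1)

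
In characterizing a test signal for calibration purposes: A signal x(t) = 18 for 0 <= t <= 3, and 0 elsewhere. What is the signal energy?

Energy = integral of |x(t)|^2 dt over the signal duration
= 18^2 * 3 = 324 * 3 = 972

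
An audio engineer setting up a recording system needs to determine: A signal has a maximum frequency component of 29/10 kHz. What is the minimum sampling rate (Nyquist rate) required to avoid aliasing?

By the Nyquist-Shannon sampling theorem,
the minimum sampling rate (Nyquist rate) must be at least 2 * f_max.
Nyquist rate = 2 * 29/10 kHz = 29/5 kHz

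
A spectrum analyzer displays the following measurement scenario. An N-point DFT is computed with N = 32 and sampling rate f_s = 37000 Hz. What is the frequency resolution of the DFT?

DFT frequency resolution = f_s / N
= 37000 / 32 = 4625/4 Hz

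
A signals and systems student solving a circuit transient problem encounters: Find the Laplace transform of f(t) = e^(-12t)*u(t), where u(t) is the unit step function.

Standard Laplace transform pair:
e^(-at)*u(t) <-> 1/(s+a)
With a = 12: L{e^(-12t)*u(t)} = 1/(s+12), ROC: Re(s) > -12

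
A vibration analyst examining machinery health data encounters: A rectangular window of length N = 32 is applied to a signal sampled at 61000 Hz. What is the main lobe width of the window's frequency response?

For a rectangular window of length N,
the main lobe width in frequency is 2*f_s/N.
= 2*61000/32 = 7625/2 Hz
This determines the minimum frequency separation for resolving two sinusoids.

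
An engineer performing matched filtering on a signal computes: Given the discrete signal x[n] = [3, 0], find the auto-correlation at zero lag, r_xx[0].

The auto-correlation at zero lag r_xx[0] equals the signal energy.
r_xx[0] = sum of x[n]^2 = 3^2 + 0^2
= 9 + 0 = 9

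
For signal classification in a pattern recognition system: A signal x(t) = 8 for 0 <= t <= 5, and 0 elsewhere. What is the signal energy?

Energy = integral of |x(t)|^2 dt over the signal duration
= 8^2 * 5 = 64 * 5 = 320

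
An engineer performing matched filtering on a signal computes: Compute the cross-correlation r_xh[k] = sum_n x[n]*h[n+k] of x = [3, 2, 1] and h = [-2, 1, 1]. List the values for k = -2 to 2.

Both sequences indexed from 0 and zero outside their support.
Lags with overlap: k = -2 to 2.
  r_xh[-2] = x[2]*h[0] = -2
  r_xh[-1] = x[1]*h[0] + x[2]*h[1] = -3
  r_xh[0] = x[0]*h[0] + x[1]*h[1] + x[2]*h[2] = -3
  r_xh[1] = x[0]*h[1] + x[1]*h[2] = 5
  r_xh[2] = x[0]*h[2] = 3
r_xh = [-2, -3, -3, 5, 3] (for k = -2, ..., 2)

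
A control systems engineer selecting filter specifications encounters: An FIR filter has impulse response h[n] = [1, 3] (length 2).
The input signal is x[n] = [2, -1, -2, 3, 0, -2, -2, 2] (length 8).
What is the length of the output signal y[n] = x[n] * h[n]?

For linear convolution, the output length is:
len(y) = len(x) + len(h) - 1 = 8 + 2 - 1 = 9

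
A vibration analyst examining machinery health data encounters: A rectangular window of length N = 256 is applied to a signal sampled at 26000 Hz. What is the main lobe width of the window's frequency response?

For a rectangular window of length N,
the main lobe width in frequency is 2*f_s/N.
= 2*26000/256 = 1625/8 Hz
This determines the minimum frequency separation for resolving two sinusoids.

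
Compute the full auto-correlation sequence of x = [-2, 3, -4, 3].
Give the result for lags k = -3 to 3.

r_xx[k] = sum_m x[m]*x[m+k], indexed from 0, for k = -3 to 3:
  r_xx[-3] = x[3]*x[0] = -6
  r_xx[-2] = x[2]*x[0] + x[3]*x[1] = 17
  r_xx[-1] = x[1]*x[0] + x[2]*x[1] + x[3]*x[2] = -30
  r_xx[0] = x[0]*x[0] + x[1]*x[1] + x[2]*x[2] + x[3]*x[3] = 38
  r_xx[1] = x[0]*x[1] + x[1]*x[2] + x[2]*x[3] = -30
  r_xx[2] = x[0]*x[2] + x[1]*x[3] = 17
  r_xx[3] = x[0]*x[3] = -6
r_xx = [-6, 17, -30, 38, -30, 17, -6]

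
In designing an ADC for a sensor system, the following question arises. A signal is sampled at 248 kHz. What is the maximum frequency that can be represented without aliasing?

The maximum frequency that can be represented without aliasing
is the Nyquist frequency: f_max = f_s / 2 = 248 kHz / 2 = 124 kHz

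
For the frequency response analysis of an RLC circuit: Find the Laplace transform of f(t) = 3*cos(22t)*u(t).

Standard pair: cos(wt)*u(t) <-> s/(s^2+w^2)
With w = 22: L{3*cos(22t)*u(t)} = 3s/(s^2+484)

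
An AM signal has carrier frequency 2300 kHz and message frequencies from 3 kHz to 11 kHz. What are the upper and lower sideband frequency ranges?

Upper sideband (USB) = fc + [fm_low, fm_high] = 2300 + [3, 11] = [2303, 2311] kHz
Lower sideband (LSB) = fc - [fm_high, fm_low] = 2300 - [11, 3] = [2289, 2297] kHz
Total occupied spectrum: 2289 kHz to 2311 kHz (plus carrier at 2300 kHz)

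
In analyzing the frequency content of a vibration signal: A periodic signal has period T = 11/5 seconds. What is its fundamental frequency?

The fundamental frequency is the reciprocal of the period.
f = 1/T = 1/(11/5) = 5/11 Hz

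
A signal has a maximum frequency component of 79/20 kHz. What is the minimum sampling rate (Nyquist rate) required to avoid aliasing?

By the Nyquist-Shannon sampling theorem,
the minimum sampling rate (Nyquist rate) must be at least 2 * f_max.
Nyquist rate = 2 * 79/20 kHz = 79/10 kHz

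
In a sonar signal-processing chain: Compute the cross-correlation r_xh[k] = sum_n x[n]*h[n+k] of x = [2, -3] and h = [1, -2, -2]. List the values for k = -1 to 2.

Both sequences indexed from 0 and zero outside their support.
Lags with overlap: k = -1 to 2.
  r_xh[-1] = x[1]*h[0] = -3
  r_xh[0] = x[0]*h[0] + x[1]*h[1] = 8
  r_xh[1] = x[0]*h[1] + x[1]*h[2] = 2
  r_xh[2] = x[0]*h[2] = -4
r_xh = [-3, 8, 2, -4] (for k = -1, ..., 2)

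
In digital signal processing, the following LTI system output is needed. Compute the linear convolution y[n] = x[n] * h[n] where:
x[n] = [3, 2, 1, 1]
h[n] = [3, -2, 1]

y[n] = sum_k x[k]*h[n-k]. Output length = len(x) + len(h) - 1 = 4 + 3 - 1 = 6.
y[0] = 3*3 = 9
y[1] = 2*3 + 3*-2 = 0
y[2] = 1*3 + 2*-2 + 3*1 = 2
y[3] = 1*3 + 1*-2 + 2*1 = 3
y[4] = 1*-2 + 1*1 = -1
y[5] = 1*1 = 1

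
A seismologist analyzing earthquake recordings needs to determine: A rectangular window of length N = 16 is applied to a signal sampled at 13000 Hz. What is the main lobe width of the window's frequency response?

For a rectangular window of length N,
the main lobe width in frequency is 2*f_s/N.
= 2*13000/16 = 1625 Hz
This determines the minimum frequency separation for resolving two sinusoids.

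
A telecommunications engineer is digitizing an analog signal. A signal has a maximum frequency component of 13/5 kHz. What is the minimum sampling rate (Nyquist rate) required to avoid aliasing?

By the Nyquist-Shannon sampling theorem,
the minimum sampling rate (Nyquist rate) must be at least 2 * f_max.
Nyquist rate = 2 * 13/5 kHz = 26/5 kHz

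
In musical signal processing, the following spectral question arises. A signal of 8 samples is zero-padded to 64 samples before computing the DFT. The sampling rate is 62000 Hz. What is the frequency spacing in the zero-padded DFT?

Original DFT: N = 8, resolution = f_s/N = 62000/8 = 7750 Hz
Zero-padded DFT: N = 64, resolution = f_s/N = 62000/64 = 3875/4 Hz
Zero-padding interpolates the spectrum (finer frequency grid)
but does NOT improve the true spectral resolution (ability to resolve close frequencies).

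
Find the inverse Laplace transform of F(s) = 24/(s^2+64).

Standard pair: w/(s^2+w^2) <-> sin(wt)*u(t)
Recognize w^2 = 64, so w = 8; numerator 24 = 3*8.
f(t) = 3*sin(8t)*u(t)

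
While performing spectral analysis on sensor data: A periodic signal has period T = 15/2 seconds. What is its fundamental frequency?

The fundamental frequency is the reciprocal of the period.
f = 1/T = 1/(15/2) = 2/15 Hz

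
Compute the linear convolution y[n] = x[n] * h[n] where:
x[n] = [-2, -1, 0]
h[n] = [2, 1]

y[n] = sum_k x[k]*h[n-k]. Output length = len(x) + len(h) - 1 = 3 + 2 - 1 = 4.
y[0] = -2*2 = -4
y[1] = -1*2 + -2*1 = -4
y[2] = 0*2 + -1*1 = -1
y[3] = 0*1 = 0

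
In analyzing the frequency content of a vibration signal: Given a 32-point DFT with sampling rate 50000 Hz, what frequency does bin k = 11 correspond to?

The frequency of DFT bin k is: f_k = k * f_s / N
f_11 = 11 * 50000 / 32 = 34375/2 Hz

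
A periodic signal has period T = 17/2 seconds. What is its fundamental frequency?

The fundamental frequency is the reciprocal of the period.
f = 1/T = 1/(17/2) = 2/17 Hz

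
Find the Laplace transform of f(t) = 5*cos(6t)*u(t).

Standard pair: cos(wt)*u(t) <-> s/(s^2+w^2)
With w = 6: L{5*cos(6t)*u(t)} = 5s/(s^2+36)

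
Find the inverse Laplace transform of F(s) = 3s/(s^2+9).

Standard pair: s/(s^2+w^2) <-> cos(wt)*u(t)
With k=3, w=3: f(t) = 3*cos(3t)*u(t)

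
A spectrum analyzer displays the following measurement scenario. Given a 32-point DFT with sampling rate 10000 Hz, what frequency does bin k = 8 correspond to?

The frequency of DFT bin k is: f_k = k * f_s / N
f_8 = 8 * 10000 / 32 = 2500 Hz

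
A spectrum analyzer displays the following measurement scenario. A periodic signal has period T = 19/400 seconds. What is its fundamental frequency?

The fundamental frequency is the reciprocal of the period.
f = 1/T = 1/(19/400) = 400/19 Hz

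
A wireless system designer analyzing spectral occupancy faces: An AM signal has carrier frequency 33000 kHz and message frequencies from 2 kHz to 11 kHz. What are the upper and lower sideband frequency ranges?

Upper sideband (USB) = fc + [fm_low, fm_high] = 33000 + [2, 11] = [33002, 33011] kHz
Lower sideband (LSB) = fc - [fm_high, fm_low] = 33000 - [11, 2] = [32989, 32998] kHz
Total occupied spectrum: 32989 kHz to 33011 kHz (plus carrier at 33000 kHz)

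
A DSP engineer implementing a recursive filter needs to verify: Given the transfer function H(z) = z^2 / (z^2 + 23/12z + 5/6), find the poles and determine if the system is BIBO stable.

Poles are roots of the denominator: z^2 + 23/12z + 5/6 = 0.
Quadratic formula: z = [-(23/12) +/- sqrt((23/12)^2 - 4*(5/6))] / 2
Discriminant = 529/144 - 10/3 = 49/144; sqrt = 7/12.
z = (-23/12 +/- 7/12) / 2 => z = -2/3 or z = -5/4.
|p1| = 5/4, |p2| = 2/3.
For BIBO stability, all poles must lie inside the unit circle (|p| < 1).
System is UNSTABLE since at least one |p| >= 1.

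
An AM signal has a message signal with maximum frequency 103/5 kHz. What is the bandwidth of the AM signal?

In AM (double-sideband), the bandwidth is twice the message frequency.
BW = 2 * f_m = 2 * 103/5 kHz = 206/5 kHz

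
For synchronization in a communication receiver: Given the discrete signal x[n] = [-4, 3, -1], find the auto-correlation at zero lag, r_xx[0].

The auto-correlation at zero lag r_xx[0] equals the signal energy.
r_xx[0] = sum of x[n]^2 = (-4)^2 + 3^2 + (-1)^2
= 16 + 9 + 1 = 26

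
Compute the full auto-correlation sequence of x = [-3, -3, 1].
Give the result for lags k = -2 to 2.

r_xx[k] = sum_m x[m]*x[m+k], indexed from 0, for k = -2 to 2:
  r_xx[-2] = x[2]*x[0] = -3
  r_xx[-1] = x[1]*x[0] + x[2]*x[1] = 6
  r_xx[0] = x[0]*x[0] + x[1]*x[1] + x[2]*x[2] = 19
  r_xx[1] = x[0]*x[1] + x[1]*x[2] = 6
  r_xx[2] = x[0]*x[2] = -3
r_xx = [-3, 6, 19, 6, -3]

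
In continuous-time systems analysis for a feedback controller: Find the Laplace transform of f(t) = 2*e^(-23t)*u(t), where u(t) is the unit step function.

Standard Laplace transform pair:
e^(-at)*u(t) <-> 1/(s+a)
With a = 23: L{2*e^(-23t)*u(t)} = 2/(s+23), ROC: Re(s) > -23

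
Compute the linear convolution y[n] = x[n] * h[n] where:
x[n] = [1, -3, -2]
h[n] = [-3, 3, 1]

y[n] = sum_k x[k]*h[n-k]. Output length = len(x) + len(h) - 1 = 3 + 3 - 1 = 5.
y[0] = 1*-3 = -3
y[1] = -3*-3 + 1*3 = 12
y[2] = -2*-3 + -3*3 + 1*1 = -2
y[3] = -2*3 + -3*1 = -9
y[4] = -2*1 = -2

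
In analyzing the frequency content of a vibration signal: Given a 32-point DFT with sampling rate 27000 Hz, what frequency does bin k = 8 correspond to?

The frequency of DFT bin k is: f_k = k * f_s / N
f_8 = 8 * 27000 / 32 = 6750 Hz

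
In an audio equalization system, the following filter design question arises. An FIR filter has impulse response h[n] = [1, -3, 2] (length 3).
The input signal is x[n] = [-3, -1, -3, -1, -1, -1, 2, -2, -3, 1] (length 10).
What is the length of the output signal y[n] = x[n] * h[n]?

For linear convolution, the output length is:
len(y) = len(x) + len(h) - 1 = 10 + 3 - 1 = 12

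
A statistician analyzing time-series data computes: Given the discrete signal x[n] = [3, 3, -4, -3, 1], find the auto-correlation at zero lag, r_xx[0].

The auto-correlation at zero lag r_xx[0] equals the signal energy.
r_xx[0] = sum of x[n]^2 = 3^2 + 3^2 + (-4)^2 + (-3)^2 + 1^2
= 9 + 9 + 16 + 9 + 1 = 44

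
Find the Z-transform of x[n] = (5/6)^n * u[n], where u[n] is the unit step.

The Z-transform of a^n * u[n] is z/(z-a) for |z| > |a|.
Here a = 5/6, so X(z) = z/(z - (5/6)) = 6z/(6z - 5)
ROC: |z| > 5/6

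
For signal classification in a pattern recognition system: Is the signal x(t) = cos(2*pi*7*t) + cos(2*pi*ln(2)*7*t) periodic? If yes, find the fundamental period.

f1 = 7 Hz, f2 = 7*ln(2) Hz
Ratio f2/f1 = ln(2), which is irrational.
Since the frequency ratio is irrational, no common period exists.
The signal is not periodic.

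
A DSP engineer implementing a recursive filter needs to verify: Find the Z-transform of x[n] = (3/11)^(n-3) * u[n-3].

Time-shifting property: if X(z) = Z{x[n]}, then Z{x[n-d]} = z^(-d) * X(z)
X(z) = z/(z - 3/11) for x[n] = (3/11)^n * u[n]
Z{x[n-3]} = z^(-3) * z/(z - 3/11) = z^(-2)/(z - 3/11)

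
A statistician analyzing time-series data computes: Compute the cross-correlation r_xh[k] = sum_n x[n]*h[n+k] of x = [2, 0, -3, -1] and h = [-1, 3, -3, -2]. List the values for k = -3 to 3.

Both sequences indexed from 0 and zero outside their support.
Lags with overlap: k = -3 to 3.
  r_xh[-3] = x[3]*h[0] = 1
  r_xh[-2] = x[2]*h[0] + x[3]*h[1] = 0
  r_xh[-1] = x[1]*h[0] + x[2]*h[1] + x[3]*h[2] = -6
  r_xh[0] = x[0]*h[0] + x[1]*h[1] + x[2]*h[2] + x[3]*h[3] = 9
  r_xh[1] = x[0]*h[1] + x[1]*h[2] + x[2]*h[3] = 12
  r_xh[2] = x[0]*h[2] + x[1]*h[3] = -6
  r_xh[3] = x[0]*h[3] = -4
r_xh = [1, 0, -6, 9, 12, -6, -4] (for k = -3, ..., 3)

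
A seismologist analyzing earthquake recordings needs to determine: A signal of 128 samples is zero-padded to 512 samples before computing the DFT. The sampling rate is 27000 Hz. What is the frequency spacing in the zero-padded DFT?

Original DFT: N = 128, resolution = f_s/N = 27000/128 = 3375/16 Hz
Zero-padded DFT: N = 512, resolution = f_s/N = 27000/512 = 3375/64 Hz
Zero-padding interpolates the spectrum (finer frequency grid)
but does NOT improve the true spectral resolution (ability to resolve close frequencies).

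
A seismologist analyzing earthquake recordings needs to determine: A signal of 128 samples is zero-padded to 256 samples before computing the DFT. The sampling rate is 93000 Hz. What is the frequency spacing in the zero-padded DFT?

Original DFT: N = 128, resolution = f_s/N = 93000/128 = 11625/16 Hz
Zero-padded DFT: N = 256, resolution = f_s/N = 93000/256 = 11625/32 Hz
Zero-padding interpolates the spectrum (finer frequency grid)
but does NOT improve the true spectral resolution (ability to resolve close frequencies).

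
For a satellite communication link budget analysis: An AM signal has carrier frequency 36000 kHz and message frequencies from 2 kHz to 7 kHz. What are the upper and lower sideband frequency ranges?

Upper sideband (USB) = fc + [fm_low, fm_high] = 36000 + [2, 7] = [36002, 36007] kHz
Lower sideband (LSB) = fc - [fm_high, fm_low] = 36000 - [7, 2] = [35993, 35998] kHz
Total occupied spectrum: 35993 kHz to 36007 kHz (plus carrier at 36000 kHz)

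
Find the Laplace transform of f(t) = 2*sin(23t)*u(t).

Standard pair: sin(wt)*u(t) <-> w/(s^2+w^2)
With w = 23: L{2*sin(23t)*u(t)} = 46/(s^2+529)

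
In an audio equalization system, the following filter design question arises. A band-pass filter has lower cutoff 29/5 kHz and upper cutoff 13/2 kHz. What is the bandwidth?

Bandwidth = f_high - f_low
= 13/2 kHz - 29/5 kHz = 7/10 kHz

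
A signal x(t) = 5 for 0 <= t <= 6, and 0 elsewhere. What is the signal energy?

Energy = integral of |x(t)|^2 dt over the signal duration
= 5^2 * 6 = 25 * 6 = 150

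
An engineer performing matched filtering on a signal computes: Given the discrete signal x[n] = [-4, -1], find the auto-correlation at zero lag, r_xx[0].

The auto-correlation at zero lag r_xx[0] equals the signal energy.
r_xx[0] = sum of x[n]^2 = (-4)^2 + (-1)^2
= 16 + 1 = 17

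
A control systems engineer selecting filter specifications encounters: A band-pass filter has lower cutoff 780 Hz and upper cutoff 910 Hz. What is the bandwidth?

Bandwidth = f_high - f_low
= 910 Hz - 780 Hz = 130 Hz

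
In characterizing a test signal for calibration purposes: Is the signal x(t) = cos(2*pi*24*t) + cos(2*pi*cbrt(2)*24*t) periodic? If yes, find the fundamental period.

f1 = 24 Hz, f2 = 24*cbrt(2) Hz
Ratio f2/f1 = cbrt(2), which is irrational.
Since the frequency ratio is irrational, no common period exists.
The signal is not periodic.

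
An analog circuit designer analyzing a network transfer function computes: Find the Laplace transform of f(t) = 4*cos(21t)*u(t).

Standard pair: cos(wt)*u(t) <-> s/(s^2+w^2)
With w = 21: L{4*cos(21t)*u(t)} = 4s/(s^2+441)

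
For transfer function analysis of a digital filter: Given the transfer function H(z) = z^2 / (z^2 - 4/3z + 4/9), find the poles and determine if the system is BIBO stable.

Poles are roots of the denominator: z^2 - 4/3z + 4/9 = 0.
Quadratic formula: z = [-(-4/3) +/- sqrt((-4/3)^2 - 4*(4/9))] / 2
Discriminant = 16/9 - 16/9 = 0; sqrt = 0.
z = (4/3 +/- 0) / 2 = 2/3 (repeated root).
|p1| = 2/3, |p2| = 2/3.
For BIBO stability, all poles must lie inside the unit circle (|p| < 1).
System is STABLE since both |p| < 1.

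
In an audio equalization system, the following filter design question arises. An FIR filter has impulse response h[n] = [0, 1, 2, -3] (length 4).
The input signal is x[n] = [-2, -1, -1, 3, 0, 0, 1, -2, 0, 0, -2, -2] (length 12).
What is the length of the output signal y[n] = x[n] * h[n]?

For linear convolution, the output length is:
len(y) = len(x) + len(h) - 1 = 12 + 4 - 1 = 15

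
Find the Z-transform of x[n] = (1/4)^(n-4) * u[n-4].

Time-shifting property: if X(z) = Z{x[n]}, then Z{x[n-d]} = z^(-d) * X(z)
X(z) = z/(z - 1/4) for x[n] = (1/4)^n * u[n]
Z{x[n-4]} = z^(-4) * z/(z - 1/4) = z^(-3)/(z - 1/4)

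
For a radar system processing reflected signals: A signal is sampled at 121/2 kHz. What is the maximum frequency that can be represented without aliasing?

The maximum frequency that can be represented without aliasing
is the Nyquist frequency: f_max = f_s / 2 = 121/2 kHz / 2 = 121/4 kHz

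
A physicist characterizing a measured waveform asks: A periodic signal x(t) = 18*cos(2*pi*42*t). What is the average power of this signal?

Average power of A*cos(wt) is A^2/2.
P = 18^2 / 2 = 324/2 = 162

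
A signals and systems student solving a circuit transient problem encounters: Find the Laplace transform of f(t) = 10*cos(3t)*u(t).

Standard pair: cos(wt)*u(t) <-> s/(s^2+w^2)
With w = 3: L{10*cos(3t)*u(t)} = 10s/(s^2+9)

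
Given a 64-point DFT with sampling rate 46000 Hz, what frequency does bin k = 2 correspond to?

The frequency of DFT bin k is: f_k = k * f_s / N
f_2 = 2 * 46000 / 64 = 2875/2 Hz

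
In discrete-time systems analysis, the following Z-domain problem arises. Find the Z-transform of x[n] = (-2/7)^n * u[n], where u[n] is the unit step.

The Z-transform of a^n * u[n] is z/(z-a) for |z| > |a|.
Here a = -2/7, so X(z) = z/(z - (-2/7)) = 7z/(7z + 2)
ROC: |z| > 2/7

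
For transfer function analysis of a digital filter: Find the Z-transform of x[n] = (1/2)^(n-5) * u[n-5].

Time-shifting property: if X(z) = Z{x[n]}, then Z{x[n-d]} = z^(-d) * X(z)
X(z) = z/(z - 1/2) for x[n] = (1/2)^n * u[n]
Z{x[n-5]} = z^(-5) * z/(z - 1/2) = z^(-4)/(z - 1/2)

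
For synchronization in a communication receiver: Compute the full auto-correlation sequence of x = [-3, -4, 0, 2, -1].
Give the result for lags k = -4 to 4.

r_xx[k] = sum_m x[m]*x[m+k], indexed from 0, for k = -4 to 4:
  r_xx[-4] = x[4]*x[0] = 3
  r_xx[-3] = x[3]*x[0] + x[4]*x[1] = -2
  r_xx[-2] = x[2]*x[0] + x[3]*x[1] + x[4]*x[2] = -8
  r_xx[-1] = x[1]*x[0] + x[2]*x[1] + x[3]*x[2] + x[4]*x[3] = 10
  r_xx[0] = x[0]*x[0] + x[1]*x[1] + x[2]*x[2] + x[3]*x[3] + x[4]*x[4] = 30
  r_xx[1] = x[0]*x[1] + x[1]*x[2] + x[2]*x[3] + x[3]*x[4] = 10
  r_xx[2] = x[0]*x[2] + x[1]*x[3] + x[2]*x[4] = -8
  r_xx[3] = x[0]*x[3] + x[1]*x[4] = -2
  r_xx[4] = x[0]*x[4] = 3
r_xx = [3, -2, -8, 10, 30, 10, -8, -2, 3]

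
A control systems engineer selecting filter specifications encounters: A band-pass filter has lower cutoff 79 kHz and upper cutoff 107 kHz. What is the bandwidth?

Bandwidth = f_high - f_low
= 107 kHz - 79 kHz = 28 kHz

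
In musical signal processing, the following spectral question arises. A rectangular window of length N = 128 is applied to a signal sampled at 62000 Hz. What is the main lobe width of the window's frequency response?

For a rectangular window of length N,
the main lobe width in frequency is 2*f_s/N.
= 2*62000/128 = 3875/4 Hz
This determines the minimum frequency separation for resolving two sinusoids.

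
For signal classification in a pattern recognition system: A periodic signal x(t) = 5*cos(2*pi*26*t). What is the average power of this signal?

Average power of A*cos(wt) is A^2/2.
P = 5^2 / 2 = 25/2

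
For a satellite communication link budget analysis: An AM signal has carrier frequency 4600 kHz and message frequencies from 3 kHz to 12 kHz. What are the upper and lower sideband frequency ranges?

Upper sideband (USB) = fc + [fm_low, fm_high] = 4600 + [3, 12] = [4603, 4612] kHz
Lower sideband (LSB) = fc - [fm_high, fm_low] = 4600 - [12, 3] = [4588, 4597] kHz
Total occupied spectrum: 4588 kHz to 4612 kHz (plus carrier at 4600 kHz)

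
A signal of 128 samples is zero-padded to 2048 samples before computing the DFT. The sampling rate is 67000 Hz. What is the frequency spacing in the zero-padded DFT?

Original DFT: N = 128, resolution = f_s/N = 67000/128 = 8375/16 Hz
Zero-padded DFT: N = 2048, resolution = f_s/N = 67000/2048 = 8375/256 Hz
Zero-padding interpolates the spectrum (finer frequency grid)
but does NOT improve the true spectral resolution (ability to resolve close frequencies).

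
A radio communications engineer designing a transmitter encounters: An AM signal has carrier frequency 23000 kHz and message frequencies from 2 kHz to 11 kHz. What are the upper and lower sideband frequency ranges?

Upper sideband (USB) = fc + [fm_low, fm_high] = 23000 + [2, 11] = [23002, 23011] kHz
Lower sideband (LSB) = fc - [fm_high, fm_low] = 23000 - [11, 2] = [22989, 22998] kHz
Total occupied spectrum: 22989 kHz to 23011 kHz (plus carrier at 23000 kHz)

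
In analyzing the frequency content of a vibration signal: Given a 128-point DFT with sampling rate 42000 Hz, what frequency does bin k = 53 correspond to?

The frequency of DFT bin k is: f_k = k * f_s / N
f_53 = 53 * 42000 / 128 = 139125/8 Hz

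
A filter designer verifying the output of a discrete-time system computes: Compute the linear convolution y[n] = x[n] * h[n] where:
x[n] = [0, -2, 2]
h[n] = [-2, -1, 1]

y[n] = sum_k x[k]*h[n-k]. Output length = len(x) + len(h) - 1 = 3 + 3 - 1 = 5.
y[0] = 0*-2 = 0
y[1] = -2*-2 + 0*-1 = 4
y[2] = 2*-2 + -2*-1 + 0*1 = -2
y[3] = 2*-1 + -2*1 = -4
y[4] = 2*1 = 2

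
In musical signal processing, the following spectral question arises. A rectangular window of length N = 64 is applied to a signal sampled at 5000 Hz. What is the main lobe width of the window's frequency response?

For a rectangular window of length N,
the main lobe width in frequency is 2*f_s/N.
= 2*5000/64 = 625/4 Hz
This determines the minimum frequency separation for resolving two sinusoids.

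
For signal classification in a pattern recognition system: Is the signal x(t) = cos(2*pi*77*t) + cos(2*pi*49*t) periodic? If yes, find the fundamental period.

f1 = 77 Hz, f2 = 49 Hz
Period T1 = 1/77, T2 = 1/49
Ratio T1/T2 = 49/77, which is rational.
The signal is periodic with fundamental period T = 1/GCD(77,49) = 1/7 s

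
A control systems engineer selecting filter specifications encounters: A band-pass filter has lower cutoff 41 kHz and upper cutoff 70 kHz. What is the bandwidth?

Bandwidth = f_high - f_low
= 70 kHz - 41 kHz = 29 kHz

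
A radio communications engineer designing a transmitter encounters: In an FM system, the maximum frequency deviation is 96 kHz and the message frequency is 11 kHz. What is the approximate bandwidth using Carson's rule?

Carson's rule: BW = 2*(delta_f + f_m)
= 2*(96 + 11) kHz = 214 kHz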